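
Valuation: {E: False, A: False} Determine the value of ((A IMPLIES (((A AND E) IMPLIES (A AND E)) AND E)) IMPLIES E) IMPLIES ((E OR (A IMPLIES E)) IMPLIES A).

A AND E = False AND False = False
A AND E = False AND False = False
(A AND E) IMPLIES (A AND E) = False IMPLIES False = True
((A AND E) IMPLIES (A AND E)) AND E = True AND False = False
A IMPLIES (((A AND E) IMPLIES (A AND E)) AND E) = False IMPLIES False = True
(A IMPLIES (((A AND E) IMPLIES (A AND E)) AND E)) IMPLIES E = True IMPLIES False = False
A IMPLIES E = False IMPLIES False = True
E OR (A IMPLIES E) = False OR True = True
(E OR (A IMPLIES E)) IMPLIES A = True IMPLIES False = False
((A IMPLIES (((A AND E) IMPLIES (A AND E)) AND E)) IMPLIES E) IMPLIES ((E OR (A IMPLIES E)) IMPLIES A) = False IMPLIES False = True

True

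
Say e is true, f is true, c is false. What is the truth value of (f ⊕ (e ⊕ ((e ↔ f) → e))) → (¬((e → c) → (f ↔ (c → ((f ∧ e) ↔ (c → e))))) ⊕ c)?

False

e ↔ f = True ↔ True = True
(e ↔ f) → e = True → True = True
e ⊕ ((e ↔ f) → e) = True ⊕ True = False
f ⊕ (e ⊕ ((e ↔ f) → e)) = True ⊕ False = True
e → c = True → False = False
f ∧ e = True ∧ True = True
c → e = False → True = True
(f ∧ e) ↔ (c → e) = True ↔ True = True
c → ((f ∧ e) ↔ (c → e)) = False → True = True
f ↔ (c → ((f ∧ e) ↔ (c → e))) = True ↔ True = True
(e → c) → (f ↔ (c → ((f ∧ e) ↔ (c → e)))) = False → True = True
¬((e → c) → (f ↔ (c → ((f ∧ e) ↔ (c → e))))) = ¬True = False
¬((e → c) → (f ↔ (c → ((f ∧ e) ↔ (c → e))))) ⊕ c = False ⊕ False = False
(f ⊕ (e ⊕ ((e ↔ f) → e))) → (¬((e → c) → (f ↔ (c → ((f ∧ e) ↔ (c → e))))) ⊕ c) = True → False = False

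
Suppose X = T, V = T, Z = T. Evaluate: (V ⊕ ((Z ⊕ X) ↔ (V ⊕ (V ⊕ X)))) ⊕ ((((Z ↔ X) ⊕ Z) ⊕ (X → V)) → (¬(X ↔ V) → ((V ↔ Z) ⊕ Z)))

F

Z ⊕ X = T ⊕ T = F
V ⊕ X = T ⊕ T = F
V ⊕ (V ⊕ X) = T ⊕ F = T
(Z ⊕ X) ↔ (V ⊕ (V ⊕ X)) = F ↔ T = F
V ⊕ ((Z ⊕ X) ↔ (V ⊕ (V ⊕ X))) = T ⊕ F = T
Z ↔ X = T ↔ T = T
(Z ↔ X) ⊕ Z = T ⊕ T = F
X → V = T → T = T
((Z ↔ X) ⊕ Z) ⊕ (X → V) = F ⊕ T = T
X ↔ V = T ↔ T = T
¬(X ↔ V) = ¬T = F
V ↔ Z = T ↔ T = T
(V ↔ Z) ⊕ Z = T ⊕ T = F
¬(X ↔ V) → ((V ↔ Z) ⊕ Z) = F → F = T
(((Z ↔ X) ⊕ Z) ⊕ (X → V)) → (¬(X ↔ V) → ((V ↔ Z) ⊕ Z)) = T → T = T
(V ⊕ ((Z ⊕ X) ↔ (V ⊕ (V ⊕ X)))) ⊕ ((((Z ↔ X) ⊕ Z) ⊕ (X → V)) → (¬(X ↔ V) → ((V ↔ Z) ⊕ Z))) = T ⊕ T = F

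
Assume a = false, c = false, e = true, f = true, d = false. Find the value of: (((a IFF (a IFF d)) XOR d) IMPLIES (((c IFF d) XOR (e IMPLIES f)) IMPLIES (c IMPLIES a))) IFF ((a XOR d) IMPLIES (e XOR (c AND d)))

a IFF d = false IFF false = true
a IFF (a IFF d) = false IFF true = false
(a IFF (a IFF d)) XOR d = false XOR false = false
c IFF d = false IFF false = true
e IMPLIES f = true IMPLIES true = true
(c IFF d) XOR (e IMPLIES f) = true XOR true = false
c IMPLIES a = false IMPLIES false = true
((c IFF d) XOR (e IMPLIES f)) IMPLIES (c IMPLIES a) = false IMPLIES true = true
((a IFF (a IFF d)) XOR d) IMPLIES (((c IFF d) XOR (e IMPLIES f)) IMPLIES (c IMPLIES a)) = false IMPLIES true = true
a XOR d = false XOR false = false
c AND d = false AND false = false
e XOR (c AND d) = true XOR false = true
(a XOR d) IMPLIES (e XOR (c AND d)) = false IMPLIES true = true
(((a IFF (a IFF d)) XOR d) IMPLIES (((c IFF d) XOR (e IMPLIES f)) IMPLIES (c IMPLIES a))) IFF ((a XOR d) IMPLIES (e XOR (c AND d))) = true IFF true = true

true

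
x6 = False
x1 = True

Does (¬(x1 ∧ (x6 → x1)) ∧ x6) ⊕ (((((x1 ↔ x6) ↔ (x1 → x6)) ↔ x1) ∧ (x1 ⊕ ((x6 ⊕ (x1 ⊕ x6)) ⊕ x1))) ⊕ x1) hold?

False

Substituting x6=False, x1=True:
x6 → x1 = False → True = True
x1 ∧ (x6 → x1) = True ∧ True = True
¬(x1 ∧ (x6 → x1)) = ¬True = False
¬(x1 ∧ (x6 → x1)) ∧ x6 = False ∧ False = False
x1 ↔ x6 = True ↔ False = False
x1 → x6 = True → False = False
(x1 ↔ x6) ↔ (x1 → x6) = False ↔ False = True
((x1 ↔ x6) ↔ (x1 → x6)) ↔ x1 = True ↔ True = True
x1 ⊕ x6 = True ⊕ False = True
x6 ⊕ (x1 ⊕ x6) = False ⊕ True = True
(x6 ⊕ (x1 ⊕ x6)) ⊕ x1 = True ⊕ True = False
x1 ⊕ ((x6 ⊕ (x1 ⊕ x6)) ⊕ x1) = True ⊕ False = True
(((x1 ↔ x6) ↔ (x1 → x6)) ↔ x1) ∧ (x1 ⊕ ((x6 ⊕ (x1 ⊕ x6)) ⊕ x1)) = True ∧ True = True
((((x1 ↔ x6) ↔ (x1 → x6)) ↔ x1) ∧ (x1 ⊕ ((x6 ⊕ (x1 ⊕ x6)) ⊕ x1))) ⊕ x1 = True ⊕ True = False
(¬(x1 ∧ (x6 → x1)) ∧ x6) ⊕ (((((x1 ↔ x6) ↔ (x1 → x6)) ↔ x1) ∧ (x1 ⊕ ((x6 ⊕ (x1 ⊕ x6)) ⊕ x1))) ⊕ x1) = False ⊕ False = False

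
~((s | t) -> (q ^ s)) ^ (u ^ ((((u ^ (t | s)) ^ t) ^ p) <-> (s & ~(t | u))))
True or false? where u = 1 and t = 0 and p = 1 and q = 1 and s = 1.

0

s | t = 1 | 0 = 1
q ^ s = 1 ^ 1 = 0
(s | t) -> (q ^ s) = 1 -> 0 = 0
~((s | t) -> (q ^ s)) = ~0 = 1
t | s = 0 | 1 = 1
u ^ (t | s) = 1 ^ 1 = 0
(u ^ (t | s)) ^ t = 0 ^ 0 = 0
((u ^ (t | s)) ^ t) ^ p = 0 ^ 1 = 1
t | u = 0 | 1 = 1
~(t | u) = ~1 = 0
s & ~(t | u) = 1 & 0 = 0
(((u ^ (t | s)) ^ t) ^ p) <-> (s & ~(t | u)) = 1 <-> 0 = 0
u ^ ((((u ^ (t | s)) ^ t) ^ p) <-> (s & ~(t | u))) = 1 ^ 0 = 1
~((s | t) -> (q ^ s)) ^ (u ^ ((((u ^ (t | s)) ^ t) ^ p) <-> (s & ~(t | u)))) = 1 ^ 1 = 0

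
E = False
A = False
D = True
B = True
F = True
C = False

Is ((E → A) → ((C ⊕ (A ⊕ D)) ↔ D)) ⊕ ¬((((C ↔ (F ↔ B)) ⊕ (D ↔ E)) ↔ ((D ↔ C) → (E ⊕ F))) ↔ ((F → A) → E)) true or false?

False

E → A = False → False = True
A ⊕ D = False ⊕ True = True
C ⊕ (A ⊕ D) = False ⊕ True = True
(C ⊕ (A ⊕ D)) ↔ D = True ↔ True = True
(E → A) → ((C ⊕ (A ⊕ D)) ↔ D) = True → True = True
F ↔ B = True ↔ True = True
C ↔ (F ↔ B) = False ↔ True = False
D ↔ E = True ↔ False = False
(C ↔ (F ↔ B)) ⊕ (D ↔ E) = False ⊕ False = False
D ↔ C = True ↔ False = False
E ⊕ F = False ⊕ True = True
(D ↔ C) → (E ⊕ F) = False → True = True
((C ↔ (F ↔ B)) ⊕ (D ↔ E)) ↔ ((D ↔ C) → (E ⊕ F)) = False ↔ True = False
F → A = True → False = False
(F → A) → E = False → False = True
(((C ↔ (F ↔ B)) ⊕ (D ↔ E)) ↔ ((D ↔ C) → (E ⊕ F))) ↔ ((F → A) → E) = False ↔ True = False
¬((((C ↔ (F ↔ B)) ⊕ (D ↔ E)) ↔ ((D ↔ C) → (E ⊕ F))) ↔ ((F → A) → E)) = ¬False = True
((E → A) → ((C ⊕ (A ⊕ D)) ↔ D)) ⊕ ¬((((C ↔ (F ↔ B)) ⊕ (D ↔ E)) ↔ ((D ↔ C) → (E ⊕ F))) ↔ ((F → A) → E)) = True ⊕ True = False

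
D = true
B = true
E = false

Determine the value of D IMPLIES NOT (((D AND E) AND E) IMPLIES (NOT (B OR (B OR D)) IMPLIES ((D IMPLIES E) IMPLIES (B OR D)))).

false

D AND E = true AND false = false
(D AND E) AND E = false AND false = false
B OR D = true OR true = true
B OR (B OR D) = true OR true = true
NOT (B OR (B OR D)) = NOT true = false
D IMPLIES E = true IMPLIES false = false
B OR D = true OR true = true
(D IMPLIES E) IMPLIES (B OR D) = false IMPLIES true = true
NOT (B OR (B OR D)) IMPLIES ((D IMPLIES E) IMPLIES (B OR D)) = false IMPLIES true = true
((D AND E) AND E) IMPLIES (NOT (B OR (B OR D)) IMPLIES ((D IMPLIES E) IMPLIES (B OR D))) = false IMPLIES true = true
NOT (((D AND E) AND E) IMPLIES (NOT (B OR (B OR D)) IMPLIES ((D IMPLIES E) IMPLIES (B OR D)))) = NOT true = false
D IMPLIES NOT (((D AND E) AND E) IMPLIES (NOT (B OR (B OR D)) IMPLIES ((D IMPLIES E) IMPLIES (B OR D)))) = true IMPLIES false = false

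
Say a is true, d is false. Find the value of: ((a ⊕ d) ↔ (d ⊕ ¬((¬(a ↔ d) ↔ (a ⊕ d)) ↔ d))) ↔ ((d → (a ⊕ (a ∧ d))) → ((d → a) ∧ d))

a ⊕ d = True ⊕ False = True
a ↔ d = True ↔ False = False
¬(a ↔ d) = ¬False = True
a ⊕ d = True ⊕ False = True
¬(a ↔ d) ↔ (a ⊕ d) = True ↔ True = True
(¬(a ↔ d) ↔ (a ⊕ d)) ↔ d = True ↔ False = False
¬((¬(a ↔ d) ↔ (a ⊕ d)) ↔ d) = ¬False = True
d ⊕ ¬((¬(a ↔ d) ↔ (a ⊕ d)) ↔ d) = False ⊕ True = True
(a ⊕ d) ↔ (d ⊕ ¬((¬(a ↔ d) ↔ (a ⊕ d)) ↔ d)) = True ↔ True = True
a ∧ d = True ∧ False = False
a ⊕ (a ∧ d) = True ⊕ False = True
d → (a ⊕ (a ∧ d)) = False → True = True
d → a = False → True = True
(d → a) ∧ d = True ∧ False = False
(d → (a ⊕ (a ∧ d))) → ((d → a) ∧ d) = True → False = False
((a ⊕ d) ↔ (d ⊕ ¬((¬(a ↔ d) ↔ (a ⊕ d)) ↔ d))) ↔ ((d → (a ⊕ (a ∧ d))) → ((d → a) ∧ d)) = True ↔ False = False

False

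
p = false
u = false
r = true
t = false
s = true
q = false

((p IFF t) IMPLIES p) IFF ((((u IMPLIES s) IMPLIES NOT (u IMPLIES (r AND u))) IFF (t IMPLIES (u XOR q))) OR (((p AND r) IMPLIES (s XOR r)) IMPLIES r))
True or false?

false

Substituting p=false, u=false, r=true, t=false, s=true, q=false:
p IFF t = false IFF false = true
(p IFF t) IMPLIES p = true IMPLIES false = false
u IMPLIES s = false IMPLIES true = true
r AND u = true AND false = false
u IMPLIES (r AND u) = false IMPLIES false = true
NOT (u IMPLIES (r AND u)) = NOT true = false
(u IMPLIES s) IMPLIES NOT (u IMPLIES (r AND u)) = true IMPLIES false = false
u XOR q = false XOR false = false
t IMPLIES (u XOR q) = false IMPLIES false = true
((u IMPLIES s) IMPLIES NOT (u IMPLIES (r AND u))) IFF (t IMPLIES (u XOR q)) = false IFF true = false
p AND r = false AND true = false
s XOR r = true XOR true = false
(p AND r) IMPLIES (s XOR r) = false IMPLIES false = true
((p AND r) IMPLIES (s XOR r)) IMPLIES r = true IMPLIES true = true
(((u IMPLIES s) IMPLIES NOT (u IMPLIES (r AND u))) IFF (t IMPLIES (u XOR q))) OR (((p AND r) IMPLIES (s XOR r)) IMPLIES r) = false OR true = true
((p IFF t) IMPLIES p) IFF ((((u IMPLIES s) IMPLIES NOT (u IMPLIES (r AND u))) IFF (t IMPLIES (u XOR q))) OR (((p AND r) IMPLIES (s XOR r)) IMPLIES r)) = false IFF true = false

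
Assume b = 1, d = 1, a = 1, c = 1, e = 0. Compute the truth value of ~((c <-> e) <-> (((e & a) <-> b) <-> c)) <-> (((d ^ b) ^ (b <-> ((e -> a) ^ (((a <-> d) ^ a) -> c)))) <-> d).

1

c <-> e = 1 <-> 0 = 0
e & a = 0 & 1 = 0
(e & a) <-> b = 0 <-> 1 = 0
((e & a) <-> b) <-> c = 0 <-> 1 = 0
(c <-> e) <-> (((e & a) <-> b) <-> c) = 0 <-> 0 = 1
~((c <-> e) <-> (((e & a) <-> b) <-> c)) = ~1 = 0
d ^ b = 1 ^ 1 = 0
e -> a = 0 -> 1 = 1
a <-> d = 1 <-> 1 = 1
(a <-> d) ^ a = 1 ^ 1 = 0
((a <-> d) ^ a) -> c = 0 -> 1 = 1
(e -> a) ^ (((a <-> d) ^ a) -> c) = 1 ^ 1 = 0
b <-> ((e -> a) ^ (((a <-> d) ^ a) -> c)) = 1 <-> 0 = 0
(d ^ b) ^ (b <-> ((e -> a) ^ (((a <-> d) ^ a) -> c))) = 0 ^ 0 = 0
((d ^ b) ^ (b <-> ((e -> a) ^ (((a <-> d) ^ a) -> c)))) <-> d = 0 <-> 1 = 0
~((c <-> e) <-> (((e & a) <-> b) <-> c)) <-> (((d ^ b) ^ (b <-> ((e -> a) ^ (((a <-> d) ^ a) -> c)))) <-> d) = 0 <-> 0 = 1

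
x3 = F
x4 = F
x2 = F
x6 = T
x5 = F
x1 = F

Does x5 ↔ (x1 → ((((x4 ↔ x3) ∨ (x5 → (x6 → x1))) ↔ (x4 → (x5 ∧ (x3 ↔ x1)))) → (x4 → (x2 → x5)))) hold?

F

x4 ↔ x3 = F ↔ F = T
x6 → x1 = T → F = F
x5 → (x6 → x1) = F → F = T
(x4 ↔ x3) ∨ (x5 → (x6 → x1)) = T ∨ T = T
x3 ↔ x1 = F ↔ F = T
x5 ∧ (x3 ↔ x1) = F ∧ T = F
x4 → (x5 ∧ (x3 ↔ x1)) = F → F = T
((x4 ↔ x3) ∨ (x5 → (x6 → x1))) ↔ (x4 → (x5 ∧ (x3 ↔ x1))) = T ↔ T = T
x2 → x5 = F → F = T
x4 → (x2 → x5) = F → T = T
(((x4 ↔ x3) ∨ (x5 → (x6 → x1))) ↔ (x4 → (x5 ∧ (x3 ↔ x1)))) → (x4 → (x2 → x5)) = T → T = T
x1 → ((((x4 ↔ x3) ∨ (x5 → (x6 → x1))) ↔ (x4 → (x5 ∧ (x3 ↔ x1)))) → (x4 → (x2 → x5))) = F → T = T
x5 ↔ (x1 → ((((x4 ↔ x3) ∨ (x5 → (x6 → x1))) ↔ (x4 → (x5 ∧ (x3 ↔ x1)))) → (x4 → (x2 → x5)))) = F ↔ T = F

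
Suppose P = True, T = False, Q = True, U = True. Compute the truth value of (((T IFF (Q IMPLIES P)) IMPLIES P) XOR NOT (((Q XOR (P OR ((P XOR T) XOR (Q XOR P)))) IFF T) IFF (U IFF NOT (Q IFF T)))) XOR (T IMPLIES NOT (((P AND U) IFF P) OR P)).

Q IMPLIES P = True IMPLIES True = True
T IFF (Q IMPLIES P) = False IFF True = False
(T IFF (Q IMPLIES P)) IMPLIES P = False IMPLIES True = True
P XOR T = True XOR False = True
Q XOR P = True XOR True = False
(P XOR T) XOR (Q XOR P) = True XOR False = True
P OR ((P XOR T) XOR (Q XOR P)) = True OR True = True
Q XOR (P OR ((P XOR T) XOR (Q XOR P))) = True XOR True = False
(Q XOR (P OR ((P XOR T) XOR (Q XOR P)))) IFF T = False IFF False = True
Q IFF T = True IFF False = False
NOT (Q IFF T) = NOT False = True
U IFF NOT (Q IFF T) = True IFF True = True
((Q XOR (P OR ((P XOR T) XOR (Q XOR P)))) IFF T) IFF (U IFF NOT (Q IFF T)) = True IFF True = True
NOT (((Q XOR (P OR ((P XOR T) XOR (Q XOR P)))) IFF T) IFF (U IFF NOT (Q IFF T))) = NOT True = False
((T IFF (Q IMPLIES P)) IMPLIES P) XOR NOT (((Q XOR (P OR ((P XOR T) XOR (Q XOR P)))) IFF T) IFF (U IFF NOT (Q IFF T))) = True XOR False = True
P AND U = True AND True = True
(P AND U) IFF P = True IFF True = True
((P AND U) IFF P) OR P = True OR True = True
NOT (((P AND U) IFF P) OR P) = NOT True = False
T IMPLIES NOT (((P AND U) IFF P) OR P) = False IMPLIES False = True
(((T IFF (Q IMPLIES P)) IMPLIES P) XOR NOT (((Q XOR (P OR ((P XOR T) XOR (Q XOR P)))) IFF T) IFF (U IFF NOT (Q IFF T)))) XOR (T IMPLIES NOT (((P AND U) IFF P) OR P)) = True XOR True = False

False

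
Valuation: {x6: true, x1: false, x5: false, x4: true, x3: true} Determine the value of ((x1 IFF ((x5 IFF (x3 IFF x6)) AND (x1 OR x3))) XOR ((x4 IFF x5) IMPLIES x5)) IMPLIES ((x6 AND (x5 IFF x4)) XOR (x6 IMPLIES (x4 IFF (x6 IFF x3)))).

Substituting x6=true, x1=false, x5=false, x4=true, x3=true:
x3 IFF x6 = true IFF true = true
x5 IFF (x3 IFF x6) = false IFF true = false
x1 OR x3 = false OR true = true
(x5 IFF (x3 IFF x6)) AND (x1 OR x3) = false AND true = false
x1 IFF ((x5 IFF (x3 IFF x6)) AND (x1 OR x3)) = false IFF false = true
x4 IFF x5 = true IFF false = false
(x4 IFF x5) IMPLIES x5 = false IMPLIES false = true
(x1 IFF ((x5 IFF (x3 IFF x6)) AND (x1 OR x3))) XOR ((x4 IFF x5) IMPLIES x5) = true XOR true = false
x5 IFF x4 = false IFF true = false
x6 AND (x5 IFF x4) = true AND false = false
x6 IFF x3 = true IFF true = true
x4 IFF (x6 IFF x3) = true IFF true = true
x6 IMPLIES (x4 IFF (x6 IFF x3)) = true IMPLIES true = true
(x6 AND (x5 IFF x4)) XOR (x6 IMPLIES (x4 IFF (x6 IFF x3))) = false XOR true = true
((x1 IFF ((x5 IFF (x3 IFF x6)) AND (x1 OR x3))) XOR ((x4 IFF x5) IMPLIES x5)) IMPLIES ((x6 AND (x5 IFF x4)) XOR (x6 IMPLIES (x4 IFF (x6 IFF x3)))) = false IMPLIES true = true

true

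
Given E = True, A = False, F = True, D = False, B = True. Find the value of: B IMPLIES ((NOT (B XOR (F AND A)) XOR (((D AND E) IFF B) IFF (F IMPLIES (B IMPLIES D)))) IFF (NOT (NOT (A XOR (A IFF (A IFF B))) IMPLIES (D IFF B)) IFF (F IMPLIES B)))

F AND A = True AND False = False
B XOR (F AND A) = True XOR False = True
NOT (B XOR (F AND A)) = NOT True = False
D AND E = False AND True = False
(D AND E) IFF B = False IFF True = False
B IMPLIES D = True IMPLIES False = False
F IMPLIES (B IMPLIES D) = True IMPLIES False = False
((D AND E) IFF B) IFF (F IMPLIES (B IMPLIES D)) = False IFF False = True
NOT (B XOR (F AND A)) XOR (((D AND E) IFF B) IFF (F IMPLIES (B IMPLIES D))) = False XOR True = True
A IFF B = False IFF True = False
A IFF (A IFF B) = False IFF False = True
A XOR (A IFF (A IFF B)) = False XOR True = True
NOT (A XOR (A IFF (A IFF B))) = NOT True = False
D IFF B = False IFF True = False
NOT (A XOR (A IFF (A IFF B))) IMPLIES (D IFF B) = False IMPLIES False = True
NOT (NOT (A XOR (A IFF (A IFF B))) IMPLIES (D IFF B)) = NOT True = False
F IMPLIES B = True IMPLIES True = True
NOT (NOT (A XOR (A IFF (A IFF B))) IMPLIES (D IFF B)) IFF (F IMPLIES B) = False IFF True = False
(NOT (B XOR (F AND A)) XOR (((D AND E) IFF B) IFF (F IMPLIES (B IMPLIES D)))) IFF (NOT (NOT (A XOR (A IFF (A IFF B))) IMPLIES (D IFF B)) IFF (F IMPLIES B)) = True IFF False = False
B IMPLIES ((NOT (B XOR (F AND A)) XOR (((D AND E) IFF B) IFF (F IMPLIES (B IMPLIES D)))) IFF (NOT (NOT (A XOR (A IFF (A IFF B))) IMPLIES (D IFF B)) IFF (F IMPLIES B))) = True IMPLIES False = False

False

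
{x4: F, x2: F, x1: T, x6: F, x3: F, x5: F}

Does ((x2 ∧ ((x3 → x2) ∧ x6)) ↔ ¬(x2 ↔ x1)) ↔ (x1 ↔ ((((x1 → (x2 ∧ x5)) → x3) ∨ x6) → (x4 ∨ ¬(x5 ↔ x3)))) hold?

Substituting x4=F, x2=F, x1=T, x6=F, x3=F, x5=F:
x3 → x2 = F → F = T
(x3 → x2) ∧ x6 = T ∧ F = F
x2 ∧ ((x3 → x2) ∧ x6) = F ∧ F = F
x2 ↔ x1 = F ↔ T = F
¬(x2 ↔ x1) = ¬F = T
(x2 ∧ ((x3 → x2) ∧ x6)) ↔ ¬(x2 ↔ x1) = F ↔ T = F
x2 ∧ x5 = F ∧ F = F
x1 → (x2 ∧ x5) = T → F = F
(x1 → (x2 ∧ x5)) → x3 = F → F = T
((x1 → (x2 ∧ x5)) → x3) ∨ x6 = T ∨ F = T
x5 ↔ x3 = F ↔ F = T
¬(x5 ↔ x3) = ¬T = F
x4 ∨ ¬(x5 ↔ x3) = F ∨ F = F
(((x1 → (x2 ∧ x5)) → x3) ∨ x6) → (x4 ∨ ¬(x5 ↔ x3)) = T → F = F
x1 ↔ ((((x1 → (x2 ∧ x5)) → x3) ∨ x6) → (x4 ∨ ¬(x5 ↔ x3))) = T ↔ F = F
((x2 ∧ ((x3 → x2) ∧ x6)) ↔ ¬(x2 ↔ x1)) ↔ (x1 ↔ ((((x1 → (x2 ∧ x5)) → x3) ∨ x6) → (x4 ∨ ¬(x5 ↔ x3)))) = F ↔ F = T

T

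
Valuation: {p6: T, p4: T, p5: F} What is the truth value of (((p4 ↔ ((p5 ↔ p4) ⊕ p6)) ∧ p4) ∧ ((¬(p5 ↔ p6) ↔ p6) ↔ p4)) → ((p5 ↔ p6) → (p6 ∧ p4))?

T

Substituting p6=T, p4=T, p5=F:
p5 ↔ p4 = F ↔ T = F
(p5 ↔ p4) ⊕ p6 = F ⊕ T = T
p4 ↔ ((p5 ↔ p4) ⊕ p6) = T ↔ T = T
(p4 ↔ ((p5 ↔ p4) ⊕ p6)) ∧ p4 = T ∧ T = T
p5 ↔ p6 = F ↔ T = F
¬(p5 ↔ p6) = ¬F = T
¬(p5 ↔ p6) ↔ p6 = T ↔ T = T
(¬(p5 ↔ p6) ↔ p6) ↔ p4 = T ↔ T = T
((p4 ↔ ((p5 ↔ p4) ⊕ p6)) ∧ p4) ∧ ((¬(p5 ↔ p6) ↔ p6) ↔ p4) = T ∧ T = T
p5 ↔ p6 = F ↔ T = F
p6 ∧ p4 = T ∧ T = T
(p5 ↔ p6) → (p6 ∧ p4) = F → T = T
(((p4 ↔ ((p5 ↔ p4) ⊕ p6)) ∧ p4) ∧ ((¬(p5 ↔ p6) ↔ p6) ↔ p4)) → ((p5 ↔ p6) → (p6 ∧ p4)) = T → T = T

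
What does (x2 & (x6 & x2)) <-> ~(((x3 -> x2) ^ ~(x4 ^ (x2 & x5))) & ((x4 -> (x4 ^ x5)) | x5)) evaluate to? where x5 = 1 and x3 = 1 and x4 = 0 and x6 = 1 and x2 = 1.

0

x6 & x2 = 1 & 1 = 1
x2 & (x6 & x2) = 1 & 1 = 1
x3 -> x2 = 1 -> 1 = 1
x2 & x5 = 1 & 1 = 1
x4 ^ (x2 & x5) = 0 ^ 1 = 1
~(x4 ^ (x2 & x5)) = ~1 = 0
(x3 -> x2) ^ ~(x4 ^ (x2 & x5)) = 1 ^ 0 = 1
x4 ^ x5 = 0 ^ 1 = 1
x4 -> (x4 ^ x5) = 0 -> 1 = 1
(x4 -> (x4 ^ x5)) | x5 = 1 | 1 = 1
((x3 -> x2) ^ ~(x4 ^ (x2 & x5))) & ((x4 -> (x4 ^ x5)) | x5) = 1 & 1 = 1
~(((x3 -> x2) ^ ~(x4 ^ (x2 & x5))) & ((x4 -> (x4 ^ x5)) | x5)) = ~1 = 0
(x2 & (x6 & x2)) <-> ~(((x3 -> x2) ^ ~(x4 ^ (x2 & x5))) & ((x4 -> (x4 ^ x5)) | x5)) = 1 <-> 0 = 0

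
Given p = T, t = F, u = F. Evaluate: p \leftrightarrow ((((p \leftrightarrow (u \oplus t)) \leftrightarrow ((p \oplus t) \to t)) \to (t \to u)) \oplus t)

u \oplus t = F \oplus F = F
p \leftrightarrow (u \oplus t) = T \leftrightarrow F = F
p \oplus t = T \oplus F = T
(p \oplus t) \to t = T \to F = F
(p \leftrightarrow (u \oplus t)) \leftrightarrow ((p \oplus t) \to t) = F \leftrightarrow F = T
t \to u = F \to F = T
((p \leftrightarrow (u \oplus t)) \leftrightarrow ((p \oplus t) \to t)) \to (t \to u) = T \to T = T
(((p \leftrightarrow (u \oplus t)) \leftrightarrow ((p \oplus t) \to t)) \to (t \to u)) \oplus t = T \oplus F = T
p \leftrightarrow ((((p \leftrightarrow (u \oplus t)) \leftrightarrow ((p \oplus t) \to t)) \to (t \to u)) \oplus t) = T \leftrightarrow T = T

T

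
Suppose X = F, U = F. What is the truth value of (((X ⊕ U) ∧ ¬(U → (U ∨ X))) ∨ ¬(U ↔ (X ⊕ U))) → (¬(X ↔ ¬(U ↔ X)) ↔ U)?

T

X ⊕ U = F ⊕ F = F
U ∨ X = F ∨ F = F
U → (U ∨ X) = F → F = T
¬(U → (U ∨ X)) = ¬T = F
(X ⊕ U) ∧ ¬(U → (U ∨ X)) = F ∧ F = F
X ⊕ U = F ⊕ F = F
U ↔ (X ⊕ U) = F ↔ F = T
¬(U ↔ (X ⊕ U)) = ¬T = F
((X ⊕ U) ∧ ¬(U → (U ∨ X))) ∨ ¬(U ↔ (X ⊕ U)) = F ∨ F = F
U ↔ X = F ↔ F = T
¬(U ↔ X) = ¬T = F
X ↔ ¬(U ↔ X) = F ↔ F = T
¬(X ↔ ¬(U ↔ X)) = ¬T = F
¬(X ↔ ¬(U ↔ X)) ↔ U = F ↔ F = T
(((X ⊕ U) ∧ ¬(U → (U ∨ X))) ∨ ¬(U ↔ (X ⊕ U))) → (¬(X ↔ ¬(U ↔ X)) ↔ U) = F → T = T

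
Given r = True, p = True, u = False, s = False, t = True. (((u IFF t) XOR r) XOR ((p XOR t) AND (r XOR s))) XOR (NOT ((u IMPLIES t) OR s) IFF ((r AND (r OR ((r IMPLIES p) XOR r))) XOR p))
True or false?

False

u IFF t = False IFF True = False
(u IFF t) XOR r = False XOR True = True
p XOR t = True XOR True = False
r XOR s = True XOR False = True
(p XOR t) AND (r XOR s) = False AND True = False
((u IFF t) XOR r) XOR ((p XOR t) AND (r XOR s)) = True XOR False = True
u IMPLIES t = False IMPLIES True = True
(u IMPLIES t) OR s = True OR False = True
NOT ((u IMPLIES t) OR s) = NOT True = False
r IMPLIES p = True IMPLIES True = True
(r IMPLIES p) XOR r = True XOR True = False
r OR ((r IMPLIES p) XOR r) = True OR False = True
r AND (r OR ((r IMPLIES p) XOR r)) = True AND True = True
(r AND (r OR ((r IMPLIES p) XOR r))) XOR p = True XOR True = False
NOT ((u IMPLIES t) OR s) IFF ((r AND (r OR ((r IMPLIES p) XOR r))) XOR p) = False IFF False = True
(((u IFF t) XOR r) XOR ((p XOR t) AND (r XOR s))) XOR (NOT ((u IMPLIES t) OR s) IFF ((r AND (r OR ((r IMPLIES p) XOR r))) XOR p)) = True XOR True = False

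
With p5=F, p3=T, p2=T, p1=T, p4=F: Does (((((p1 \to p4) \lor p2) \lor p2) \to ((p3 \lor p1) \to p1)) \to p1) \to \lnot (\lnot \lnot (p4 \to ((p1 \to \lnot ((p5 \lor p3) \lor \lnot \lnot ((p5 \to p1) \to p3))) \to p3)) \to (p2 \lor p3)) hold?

F

Substituting p5=F, p3=T, p2=T, p1=T, p4=F:
p1 \to p4 = T \to F = F
(p1 \to p4) \lor p2 = F \lor T = T
((p1 \to p4) \lor p2) \lor p2 = T \lor T = T
p3 \lor p1 = T \lor T = T
(p3 \lor p1) \to p1 = T \to T = T
(((p1 \to p4) \lor p2) \lor p2) \to ((p3 \lor p1) \to p1) = T \to T = T
((((p1 \to p4) \lor p2) \lor p2) \to ((p3 \lor p1) \to p1)) \to p1 = T \to T = T
p5 \lor p3 = F \lor T = T
p5 \to p1 = F \to T = T
(p5 \to p1) \to p3 = T \to T = T
\lnot ((p5 \to p1) \to p3) = \lnot T = F
\lnot \lnot ((p5 \to p1) \to p3) = \lnot F = T
(p5 \lor p3) \lor \lnot \lnot ((p5 \to p1) \to p3) = T \lor T = T
\lnot ((p5 \lor p3) \lor \lnot \lnot ((p5 \to p1) \to p3)) = \lnot T = F
p1 \to \lnot ((p5 \lor p3) \lor \lnot \lnot ((p5 \to p1) \to p3)) = T \to F = F
(p1 \to \lnot ((p5 \lor p3) \lor \lnot \lnot ((p5 \to p1) \to p3))) \to p3 = F \to T = T
p4 \to ((p1 \to \lnot ((p5 \lor p3) \lor \lnot \lnot ((p5 \to p1) \to p3))) \to p3) = F \to T = T
\lnot (p4 \to ((p1 \to \lnot ((p5 \lor p3) \lor \lnot \lnot ((p5 \to p1) \to p3))) \to p3)) = \lnot T = F
\lnot \lnot (p4 \to ((p1 \to \lnot ((p5 \lor p3) \lor \lnot \lnot ((p5 \to p1) \to p3))) \to p3)) = \lnot F = T
p2 \lor p3 = T \lor T = T
\lnot \lnot (p4 \to ((p1 \to \lnot ((p5 \lor p3) \lor \lnot \lnot ((p5 \to p1) \to p3))) \to p3)) \to (p2 \lor p3) = T \to T = T
\lnot (\lnot \lnot (p4 \to ((p1 \to \lnot ((p5 \lor p3) \lor \lnot \lnot ((p5 \to p1) \to p3))) \to p3)) \to (p2 \lor p3)) = \lnot T = F
(((((p1 \to p4) \lor p2) \lor p2) \to ((p3 \lor p1) \to p1)) \to p1) \to \lnot (\lnot \lnot (p4 \to ((p1 \to \lnot ((p5 \lor p3) \lor \lnot \lnot ((p5 \to p1) \to p3))) \to p3)) \to (p2 \lor p3)) = T \to F = F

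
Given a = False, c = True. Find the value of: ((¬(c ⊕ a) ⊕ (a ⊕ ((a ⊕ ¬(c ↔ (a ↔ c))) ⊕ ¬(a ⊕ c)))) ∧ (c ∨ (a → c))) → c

c ⊕ a = True ⊕ False = True
¬(c ⊕ a) = ¬True = False
a ↔ c = False ↔ True = False
c ↔ (a ↔ c) = True ↔ False = False
¬(c ↔ (a ↔ c)) = ¬False = True
a ⊕ ¬(c ↔ (a ↔ c)) = False ⊕ True = True
a ⊕ c = False ⊕ True = True
¬(a ⊕ c) = ¬True = False
(a ⊕ ¬(c ↔ (a ↔ c))) ⊕ ¬(a ⊕ c) = True ⊕ False = True
a ⊕ ((a ⊕ ¬(c ↔ (a ↔ c))) ⊕ ¬(a ⊕ c)) = False ⊕ True = True
¬(c ⊕ a) ⊕ (a ⊕ ((a ⊕ ¬(c ↔ (a ↔ c))) ⊕ ¬(a ⊕ c))) = False ⊕ True = True
a → c = False → True = True
c ∨ (a → c) = True ∨ True = True
(¬(c ⊕ a) ⊕ (a ⊕ ((a ⊕ ¬(c ↔ (a ↔ c))) ⊕ ¬(a ⊕ c)))) ∧ (c ∨ (a → c)) = True ∧ True = True
((¬(c ⊕ a) ⊕ (a ⊕ ((a ⊕ ¬(c ↔ (a ↔ c))) ⊕ ¬(a ⊕ c)))) ∧ (c ∨ (a → c))) → c = True → True = True

True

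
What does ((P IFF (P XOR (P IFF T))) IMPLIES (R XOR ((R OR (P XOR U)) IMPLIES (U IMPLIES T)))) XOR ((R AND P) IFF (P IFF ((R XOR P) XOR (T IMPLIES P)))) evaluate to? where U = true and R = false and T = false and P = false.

Substituting U=true, R=false, T=false, P=false:
P IFF T = false IFF false = true
P XOR (P IFF T) = false XOR true = true
P IFF (P XOR (P IFF T)) = false IFF true = false
P XOR U = false XOR true = true
R OR (P XOR U) = false OR true = true
U IMPLIES T = true IMPLIES false = false
(R OR (P XOR U)) IMPLIES (U IMPLIES T) = true IMPLIES false = false
R XOR ((R OR (P XOR U)) IMPLIES (U IMPLIES T)) = false XOR false = false
(P IFF (P XOR (P IFF T))) IMPLIES (R XOR ((R OR (P XOR U)) IMPLIES (U IMPLIES T))) = false IMPLIES false = true
R AND P = false AND false = false
R XOR P = false XOR false = false
T IMPLIES P = false IMPLIES false = true
(R XOR P) XOR (T IMPLIES P) = false XOR true = true
P IFF ((R XOR P) XOR (T IMPLIES P)) = false IFF true = false
(R AND P) IFF (P IFF ((R XOR P) XOR (T IMPLIES P))) = false IFF false = true
((P IFF (P XOR (P IFF T))) IMPLIES (R XOR ((R OR (P XOR U)) IMPLIES (U IMPLIES T)))) XOR ((R AND P) IFF (P IFF ((R XOR P) XOR (T IMPLIES P)))) = true XOR true = false

false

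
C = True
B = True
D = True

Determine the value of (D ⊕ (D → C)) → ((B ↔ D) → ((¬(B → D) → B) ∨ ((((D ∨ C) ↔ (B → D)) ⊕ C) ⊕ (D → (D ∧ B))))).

True

Substituting C=True, B=True, D=True:
D → C = True → True = True
D ⊕ (D → C) = True ⊕ True = False
B ↔ D = True ↔ True = True
B → D = True → True = True
¬(B → D) = ¬True = False
¬(B → D) → B = False → True = True
D ∨ C = True ∨ True = True
B → D = True → True = True
(D ∨ C) ↔ (B → D) = True ↔ True = True
((D ∨ C) ↔ (B → D)) ⊕ C = True ⊕ True = False
D ∧ B = True ∧ True = True
D → (D ∧ B) = True → True = True
(((D ∨ C) ↔ (B → D)) ⊕ C) ⊕ (D → (D ∧ B)) = False ⊕ True = True
(¬(B → D) → B) ∨ ((((D ∨ C) ↔ (B → D)) ⊕ C) ⊕ (D → (D ∧ B))) = True ∨ True = True
(B ↔ D) → ((¬(B → D) → B) ∨ ((((D ∨ C) ↔ (B → D)) ⊕ C) ⊕ (D → (D ∧ B)))) = True → True = True
(D ⊕ (D → C)) → ((B ↔ D) → ((¬(B → D) → B) ∨ ((((D ∨ C) ↔ (B → D)) ⊕ C) ⊕ (D → (D ∧ B))))) = False → True = True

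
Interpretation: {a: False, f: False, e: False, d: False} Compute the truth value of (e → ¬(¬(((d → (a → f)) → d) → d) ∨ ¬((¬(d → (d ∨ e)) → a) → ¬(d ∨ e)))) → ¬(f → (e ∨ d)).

False

a → f = False → False = True
d → (a → f) = False → True = True
(d → (a → f)) → d = True → False = False
((d → (a → f)) → d) → d = False → False = True
¬(((d → (a → f)) → d) → d) = ¬True = False
d ∨ e = False ∨ False = False
d → (d ∨ e) = False → False = True
¬(d → (d ∨ e)) = ¬True = False
¬(d → (d ∨ e)) → a = False → False = True
d ∨ e = False ∨ False = False
¬(d ∨ e) = ¬False = True
(¬(d → (d ∨ e)) → a) → ¬(d ∨ e) = True → True = True
¬((¬(d → (d ∨ e)) → a) → ¬(d ∨ e)) = ¬True = False
¬(((d → (a → f)) → d) → d) ∨ ¬((¬(d → (d ∨ e)) → a) → ¬(d ∨ e)) = False ∨ False = False
¬(¬(((d → (a → f)) → d) → d) ∨ ¬((¬(d → (d ∨ e)) → a) → ¬(d ∨ e))) = ¬False = True
e → ¬(¬(((d → (a → f)) → d) → d) ∨ ¬((¬(d → (d ∨ e)) → a) → ¬(d ∨ e))) = False → True = True
e ∨ d = False ∨ False = False
f → (e ∨ d) = False → False = True
¬(f → (e ∨ d)) = ¬True = False
(e → ¬(¬(((d → (a → f)) → d) → d) ∨ ¬((¬(d → (d ∨ e)) → a) → ¬(d ∨ e)))) → ¬(f → (e ∨ d)) = True → False = False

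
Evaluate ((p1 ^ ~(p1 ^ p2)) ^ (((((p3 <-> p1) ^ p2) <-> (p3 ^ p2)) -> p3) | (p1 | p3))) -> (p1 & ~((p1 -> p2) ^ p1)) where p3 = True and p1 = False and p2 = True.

Substituting p3=True, p1=False, p2=True:
p1 ^ p2 = False ^ True = True
~(p1 ^ p2) = ~True = False
p1 ^ ~(p1 ^ p2) = False ^ False = False
p3 <-> p1 = True <-> False = False
(p3 <-> p1) ^ p2 = False ^ True = True
p3 ^ p2 = True ^ True = False
((p3 <-> p1) ^ p2) <-> (p3 ^ p2) = True <-> False = False
(((p3 <-> p1) ^ p2) <-> (p3 ^ p2)) -> p3 = False -> True = True
p1 | p3 = False | True = True
((((p3 <-> p1) ^ p2) <-> (p3 ^ p2)) -> p3) | (p1 | p3) = True | True = True
(p1 ^ ~(p1 ^ p2)) ^ (((((p3 <-> p1) ^ p2) <-> (p3 ^ p2)) -> p3) | (p1 | p3)) = False ^ True = True
p1 -> p2 = False -> True = True
(p1 -> p2) ^ p1 = True ^ False = True
~((p1 -> p2) ^ p1) = ~True = False
p1 & ~((p1 -> p2) ^ p1) = False & False = False
((p1 ^ ~(p1 ^ p2)) ^ (((((p3 <-> p1) ^ p2) <-> (p3 ^ p2)) -> p3) | (p1 | p3))) -> (p1 & ~((p1 -> p2) ^ p1)) = True -> False = False

False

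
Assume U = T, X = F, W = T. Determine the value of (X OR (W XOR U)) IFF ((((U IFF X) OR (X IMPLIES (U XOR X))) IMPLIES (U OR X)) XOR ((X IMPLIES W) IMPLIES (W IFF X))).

F

W XOR U = T XOR T = F
X OR (W XOR U) = F OR F = F
U IFF X = T IFF F = F
U XOR X = T XOR F = T
X IMPLIES (U XOR X) = F IMPLIES T = T
(U IFF X) OR (X IMPLIES (U XOR X)) = F OR T = T
U OR X = T OR F = T
((U IFF X) OR (X IMPLIES (U XOR X))) IMPLIES (U OR X) = T IMPLIES T = T
X IMPLIES W = F IMPLIES T = T
W IFF X = T IFF F = F
(X IMPLIES W) IMPLIES (W IFF X) = T IMPLIES F = F
(((U IFF X) OR (X IMPLIES (U XOR X))) IMPLIES (U OR X)) XOR ((X IMPLIES W) IMPLIES (W IFF X)) = T XOR F = T
(X OR (W XOR U)) IFF ((((U IFF X) OR (X IMPLIES (U XOR X))) IMPLIES (U OR X)) XOR ((X IMPLIES W) IMPLIES (W IFF X))) = F IFF T = F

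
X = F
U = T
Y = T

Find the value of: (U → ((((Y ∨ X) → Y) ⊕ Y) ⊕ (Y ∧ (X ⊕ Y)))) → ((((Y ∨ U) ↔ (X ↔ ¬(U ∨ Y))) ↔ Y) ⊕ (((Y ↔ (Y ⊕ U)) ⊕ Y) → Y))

F

Substituting X=F, U=T, Y=T:
Y ∨ X = T ∨ F = T
(Y ∨ X) → Y = T → T = T
((Y ∨ X) → Y) ⊕ Y = T ⊕ T = F
X ⊕ Y = F ⊕ T = T
Y ∧ (X ⊕ Y) = T ∧ T = T
(((Y ∨ X) → Y) ⊕ Y) ⊕ (Y ∧ (X ⊕ Y)) = F ⊕ T = T
U → ((((Y ∨ X) → Y) ⊕ Y) ⊕ (Y ∧ (X ⊕ Y))) = T → T = T
Y ∨ U = T ∨ T = T
U ∨ Y = T ∨ T = T
¬(U ∨ Y) = ¬T = F
X ↔ ¬(U ∨ Y) = F ↔ F = T
(Y ∨ U) ↔ (X ↔ ¬(U ∨ Y)) = T ↔ T = T
((Y ∨ U) ↔ (X ↔ ¬(U ∨ Y))) ↔ Y = T ↔ T = T
Y ⊕ U = T ⊕ T = F
Y ↔ (Y ⊕ U) = T ↔ F = F
(Y ↔ (Y ⊕ U)) ⊕ Y = F ⊕ T = T
((Y ↔ (Y ⊕ U)) ⊕ Y) → Y = T → T = T
(((Y ∨ U) ↔ (X ↔ ¬(U ∨ Y))) ↔ Y) ⊕ (((Y ↔ (Y ⊕ U)) ⊕ Y) → Y) = T ⊕ T = F
(U → ((((Y ∨ X) → Y) ⊕ Y) ⊕ (Y ∧ (X ⊕ Y)))) → ((((Y ∨ U) ↔ (X ↔ ¬(U ∨ Y))) ↔ Y) ⊕ (((Y ↔ (Y ⊕ U)) ⊕ Y) → Y)) = T → F = F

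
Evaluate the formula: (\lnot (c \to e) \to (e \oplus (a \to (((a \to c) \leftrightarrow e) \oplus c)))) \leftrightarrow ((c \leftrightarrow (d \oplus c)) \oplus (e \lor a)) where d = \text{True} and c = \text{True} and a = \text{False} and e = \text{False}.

c \to e = \text{True} \to \text{False} = \text{False}
\lnot (c \to e) = \lnot \text{False} = \text{True}
a \to c = \text{False} \to \text{True} = \text{True}
(a \to c) \leftrightarrow e = \text{True} \leftrightarrow \text{False} = \text{False}
((a \to c) \leftrightarrow e) \oplus c = \text{False} \oplus \text{True} = \text{True}
a \to (((a \to c) \leftrightarrow e) \oplus c) = \text{False} \to \text{True} = \text{True}
e \oplus (a \to (((a \to c) \leftrightarrow e) \oplus c)) = \text{False} \oplus \text{True} = \text{True}
\lnot (c \to e) \to (e \oplus (a \to (((a \to c) \leftrightarrow e) \oplus c))) = \text{True} \to \text{True} = \text{True}
d \oplus c = \text{True} \oplus \text{True} = \text{False}
c \leftrightarrow (d \oplus c) = \text{True} \leftrightarrow \text{False} = \text{False}
e \lor a = \text{False} \lor \text{False} = \text{False}
(c \leftrightarrow (d \oplus c)) \oplus (e \lor a) = \text{False} \oplus \text{False} = \text{False}
(\lnot (c \to e) \to (e \oplus (a \to (((a \to c) \leftrightarrow e) \oplus c)))) \leftrightarrow ((c \leftrightarrow (d \oplus c)) \oplus (e \lor a)) = \text{True} \leftrightarrow \text{False} = \text{False}

\text{False}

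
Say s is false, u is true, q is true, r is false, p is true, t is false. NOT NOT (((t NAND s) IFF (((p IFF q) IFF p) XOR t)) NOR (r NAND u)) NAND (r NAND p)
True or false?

T

t NAND s = F NAND F = T
p IFF q = T IFF T = T
(p IFF q) IFF p = T IFF T = T
((p IFF q) IFF p) XOR t = T XOR F = T
(t NAND s) IFF (((p IFF q) IFF p) XOR t) = T IFF T = T
r NAND u = F NAND T = T
((t NAND s) IFF (((p IFF q) IFF p) XOR t)) NOR (r NAND u) = T NOR T = F
NOT (((t NAND s) IFF (((p IFF q) IFF p) XOR t)) NOR (r NAND u)) = NOT F = T
NOT NOT (((t NAND s) IFF (((p IFF q) IFF p) XOR t)) NOR (r NAND u)) = NOT T = F
r NAND p = F NAND T = T
NOT NOT (((t NAND s) IFF (((p IFF q) IFF p) XOR t)) NOR (r NAND u)) NAND (r NAND p) = F NAND T = T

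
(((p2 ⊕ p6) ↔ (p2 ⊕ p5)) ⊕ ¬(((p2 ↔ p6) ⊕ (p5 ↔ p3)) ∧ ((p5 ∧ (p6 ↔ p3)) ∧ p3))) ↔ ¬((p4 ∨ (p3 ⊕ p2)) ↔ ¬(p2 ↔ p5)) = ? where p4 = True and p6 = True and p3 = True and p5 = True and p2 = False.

False

p2 ⊕ p6 = False ⊕ True = True
p2 ⊕ p5 = False ⊕ True = True
(p2 ⊕ p6) ↔ (p2 ⊕ p5) = True ↔ True = True
p2 ↔ p6 = False ↔ True = False
p5 ↔ p3 = True ↔ True = True
(p2 ↔ p6) ⊕ (p5 ↔ p3) = False ⊕ True = True
p6 ↔ p3 = True ↔ True = True
p5 ∧ (p6 ↔ p3) = True ∧ True = True
(p5 ∧ (p6 ↔ p3)) ∧ p3 = True ∧ True = True
((p2 ↔ p6) ⊕ (p5 ↔ p3)) ∧ ((p5 ∧ (p6 ↔ p3)) ∧ p3) = True ∧ True = True
¬(((p2 ↔ p6) ⊕ (p5 ↔ p3)) ∧ ((p5 ∧ (p6 ↔ p3)) ∧ p3)) = ¬True = False
((p2 ⊕ p6) ↔ (p2 ⊕ p5)) ⊕ ¬(((p2 ↔ p6) ⊕ (p5 ↔ p3)) ∧ ((p5 ∧ (p6 ↔ p3)) ∧ p3)) = True ⊕ False = True
p3 ⊕ p2 = True ⊕ False = True
p4 ∨ (p3 ⊕ p2) = True ∨ True = True
p2 ↔ p5 = False ↔ True = False
¬(p2 ↔ p5) = ¬False = True
(p4 ∨ (p3 ⊕ p2)) ↔ ¬(p2 ↔ p5) = True ↔ True = True
¬((p4 ∨ (p3 ⊕ p2)) ↔ ¬(p2 ↔ p5)) = ¬True = False
(((p2 ⊕ p6) ↔ (p2 ⊕ p5)) ⊕ ¬(((p2 ↔ p6) ⊕ (p5 ↔ p3)) ∧ ((p5 ∧ (p6 ↔ p3)) ∧ p3))) ↔ ¬((p4 ∨ (p3 ⊕ p2)) ↔ ¬(p2 ↔ p5)) = True ↔ False = False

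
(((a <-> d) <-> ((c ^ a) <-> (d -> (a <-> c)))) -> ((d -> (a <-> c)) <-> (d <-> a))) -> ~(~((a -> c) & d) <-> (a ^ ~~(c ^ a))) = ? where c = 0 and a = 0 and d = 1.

a <-> d = 0 <-> 1 = 0
c ^ a = 0 ^ 0 = 0
a <-> c = 0 <-> 0 = 1
d -> (a <-> c) = 1 -> 1 = 1
(c ^ a) <-> (d -> (a <-> c)) = 0 <-> 1 = 0
(a <-> d) <-> ((c ^ a) <-> (d -> (a <-> c))) = 0 <-> 0 = 1
a <-> c = 0 <-> 0 = 1
d -> (a <-> c) = 1 -> 1 = 1
d <-> a = 1 <-> 0 = 0
(d -> (a <-> c)) <-> (d <-> a) = 1 <-> 0 = 0
((a <-> d) <-> ((c ^ a) <-> (d -> (a <-> c)))) -> ((d -> (a <-> c)) <-> (d <-> a)) = 1 -> 0 = 0
a -> c = 0 -> 0 = 1
(a -> c) & d = 1 & 1 = 1
~((a -> c) & d) = ~1 = 0
c ^ a = 0 ^ 0 = 0
~(c ^ a) = ~0 = 1
~~(c ^ a) = ~1 = 0
a ^ ~~(c ^ a) = 0 ^ 0 = 0
~((a -> c) & d) <-> (a ^ ~~(c ^ a)) = 0 <-> 0 = 1
~(~((a -> c) & d) <-> (a ^ ~~(c ^ a))) = ~1 = 0
(((a <-> d) <-> ((c ^ a) <-> (d -> (a <-> c)))) -> ((d -> (a <-> c)) <-> (d <-> a))) -> ~(~((a -> c) & d) <-> (a ^ ~~(c ^ a))) = 0 -> 0 = 1

1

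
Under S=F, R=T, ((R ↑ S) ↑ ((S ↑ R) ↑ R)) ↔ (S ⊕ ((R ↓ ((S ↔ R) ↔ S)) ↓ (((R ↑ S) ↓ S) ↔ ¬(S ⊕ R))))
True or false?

F

R ↑ S = T ↑ F = T
S ↑ R = F ↑ T = T
(S ↑ R) ↑ R = T ↑ T = F
(R ↑ S) ↑ ((S ↑ R) ↑ R) = T ↑ F = T
S ↔ R = F ↔ T = F
(S ↔ R) ↔ S = F ↔ F = T
R ↓ ((S ↔ R) ↔ S) = T ↓ T = F
R ↑ S = T ↑ F = T
(R ↑ S) ↓ S = T ↓ F = F
S ⊕ R = F ⊕ T = T
¬(S ⊕ R) = ¬T = F
((R ↑ S) ↓ S) ↔ ¬(S ⊕ R) = F ↔ F = T
(R ↓ ((S ↔ R) ↔ S)) ↓ (((R ↑ S) ↓ S) ↔ ¬(S ⊕ R)) = F ↓ T = F
S ⊕ ((R ↓ ((S ↔ R) ↔ S)) ↓ (((R ↑ S) ↓ S) ↔ ¬(S ⊕ R))) = F ⊕ F = F
((R ↑ S) ↑ ((S ↑ R) ↑ R)) ↔ (S ⊕ ((R ↓ ((S ↔ R) ↔ S)) ↓ (((R ↑ S) ↓ S) ↔ ¬(S ⊕ R)))) = T ↔ F = F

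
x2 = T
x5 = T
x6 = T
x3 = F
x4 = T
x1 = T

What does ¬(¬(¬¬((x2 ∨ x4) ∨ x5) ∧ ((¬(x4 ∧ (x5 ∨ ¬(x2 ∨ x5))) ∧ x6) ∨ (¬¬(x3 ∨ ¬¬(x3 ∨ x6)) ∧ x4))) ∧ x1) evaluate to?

x2 ∨ x4 = T ∨ T = T
(x2 ∨ x4) ∨ x5 = T ∨ T = T
¬((x2 ∨ x4) ∨ x5) = ¬T = F
¬¬((x2 ∨ x4) ∨ x5) = ¬F = T
x2 ∨ x5 = T ∨ T = T
¬(x2 ∨ x5) = ¬T = F
x5 ∨ ¬(x2 ∨ x5) = T ∨ F = T
x4 ∧ (x5 ∨ ¬(x2 ∨ x5)) = T ∧ T = T
¬(x4 ∧ (x5 ∨ ¬(x2 ∨ x5))) = ¬T = F
¬(x4 ∧ (x5 ∨ ¬(x2 ∨ x5))) ∧ x6 = F ∧ T = F
x3 ∨ x6 = F ∨ T = T
¬(x3 ∨ x6) = ¬T = F
¬¬(x3 ∨ x6) = ¬F = T
x3 ∨ ¬¬(x3 ∨ x6) = F ∨ T = T
¬(x3 ∨ ¬¬(x3 ∨ x6)) = ¬T = F
¬¬(x3 ∨ ¬¬(x3 ∨ x6)) = ¬F = T
¬¬(x3 ∨ ¬¬(x3 ∨ x6)) ∧ x4 = T ∧ T = T
(¬(x4 ∧ (x5 ∨ ¬(x2 ∨ x5))) ∧ x6) ∨ (¬¬(x3 ∨ ¬¬(x3 ∨ x6)) ∧ x4) = F ∨ T = T
¬¬((x2 ∨ x4) ∨ x5) ∧ ((¬(x4 ∧ (x5 ∨ ¬(x2 ∨ x5))) ∧ x6) ∨ (¬¬(x3 ∨ ¬¬(x3 ∨ x6)) ∧ x4)) = T ∧ T = T
¬(¬¬((x2 ∨ x4) ∨ x5) ∧ ((¬(x4 ∧ (x5 ∨ ¬(x2 ∨ x5))) ∧ x6) ∨ (¬¬(x3 ∨ ¬¬(x3 ∨ x6)) ∧ x4))) = ¬T = F
¬(¬¬((x2 ∨ x4) ∨ x5) ∧ ((¬(x4 ∧ (x5 ∨ ¬(x2 ∨ x5))) ∧ x6) ∨ (¬¬(x3 ∨ ¬¬(x3 ∨ x6)) ∧ x4))) ∧ x1 = F ∧ T = F
¬(¬(¬¬((x2 ∨ x4) ∨ x5) ∧ ((¬(x4 ∧ (x5 ∨ ¬(x2 ∨ x5))) ∧ x6) ∨ (¬¬(x3 ∨ ¬¬(x3 ∨ x6)) ∧ x4))) ∧ x1) = ¬F = T

T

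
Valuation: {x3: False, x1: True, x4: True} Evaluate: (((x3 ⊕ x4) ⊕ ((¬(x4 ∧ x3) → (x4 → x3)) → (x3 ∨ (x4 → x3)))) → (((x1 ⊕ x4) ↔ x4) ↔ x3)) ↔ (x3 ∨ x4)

Substituting x3=False, x1=True, x4=True:
x3 ⊕ x4 = False ⊕ True = True
x4 ∧ x3 = True ∧ False = False
¬(x4 ∧ x3) = ¬False = True
x4 → x3 = True → False = False
¬(x4 ∧ x3) → (x4 → x3) = True → False = False
x4 → x3 = True → False = False
x3 ∨ (x4 → x3) = False ∨ False = False
(¬(x4 ∧ x3) → (x4 → x3)) → (x3 ∨ (x4 → x3)) = False → False = True
(x3 ⊕ x4) ⊕ ((¬(x4 ∧ x3) → (x4 → x3)) → (x3 ∨ (x4 → x3))) = True ⊕ True = False
x1 ⊕ x4 = True ⊕ True = False
(x1 ⊕ x4) ↔ x4 = False ↔ True = False
((x1 ⊕ x4) ↔ x4) ↔ x3 = False ↔ False = True
((x3 ⊕ x4) ⊕ ((¬(x4 ∧ x3) → (x4 → x3)) → (x3 ∨ (x4 → x3)))) → (((x1 ⊕ x4) ↔ x4) ↔ x3) = False → True = True
x3 ∨ x4 = False ∨ True = True
(((x3 ⊕ x4) ⊕ ((¬(x4 ∧ x3) → (x4 → x3)) → (x3 ∨ (x4 → x3)))) → (((x1 ⊕ x4) ↔ x4) ↔ x3)) ↔ (x3 ∨ x4) = True ↔ True = True

True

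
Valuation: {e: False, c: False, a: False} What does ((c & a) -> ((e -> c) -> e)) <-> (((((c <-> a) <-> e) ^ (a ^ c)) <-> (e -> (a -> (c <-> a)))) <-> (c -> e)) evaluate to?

False

c & a = False & False = False
e -> c = False -> False = True
(e -> c) -> e = True -> False = False
(c & a) -> ((e -> c) -> e) = False -> False = True
c <-> a = False <-> False = True
(c <-> a) <-> e = True <-> False = False
a ^ c = False ^ False = False
((c <-> a) <-> e) ^ (a ^ c) = False ^ False = False
c <-> a = False <-> False = True
a -> (c <-> a) = False -> True = True
e -> (a -> (c <-> a)) = False -> True = True
(((c <-> a) <-> e) ^ (a ^ c)) <-> (e -> (a -> (c <-> a))) = False <-> True = False
c -> e = False -> False = True
((((c <-> a) <-> e) ^ (a ^ c)) <-> (e -> (a -> (c <-> a)))) <-> (c -> e) = False <-> True = False
((c & a) -> ((e -> c) -> e)) <-> (((((c <-> a) <-> e) ^ (a ^ c)) <-> (e -> (a -> (c <-> a)))) <-> (c -> e)) = True <-> False = False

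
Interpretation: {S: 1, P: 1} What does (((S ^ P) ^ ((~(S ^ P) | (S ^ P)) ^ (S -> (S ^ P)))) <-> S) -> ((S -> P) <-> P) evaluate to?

1

S ^ P = 1 ^ 1 = 0
S ^ P = 1 ^ 1 = 0
~(S ^ P) = ~0 = 1
S ^ P = 1 ^ 1 = 0
~(S ^ P) | (S ^ P) = 1 | 0 = 1
S ^ P = 1 ^ 1 = 0
S -> (S ^ P) = 1 -> 0 = 0
(~(S ^ P) | (S ^ P)) ^ (S -> (S ^ P)) = 1 ^ 0 = 1
(S ^ P) ^ ((~(S ^ P) | (S ^ P)) ^ (S -> (S ^ P))) = 0 ^ 1 = 1
((S ^ P) ^ ((~(S ^ P) | (S ^ P)) ^ (S -> (S ^ P)))) <-> S = 1 <-> 1 = 1
S -> P = 1 -> 1 = 1
(S -> P) <-> P = 1 <-> 1 = 1
(((S ^ P) ^ ((~(S ^ P) | (S ^ P)) ^ (S -> (S ^ P)))) <-> S) -> ((S -> P) <-> P) = 1 -> 1 = 1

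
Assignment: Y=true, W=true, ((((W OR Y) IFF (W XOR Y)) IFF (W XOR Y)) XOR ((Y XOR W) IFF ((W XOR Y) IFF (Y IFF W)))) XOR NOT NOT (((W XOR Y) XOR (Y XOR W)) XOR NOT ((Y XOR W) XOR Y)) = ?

false

Substituting Y=true, W=true:
W OR Y = true OR true = true
W XOR Y = true XOR true = false
(W OR Y) IFF (W XOR Y) = true IFF false = false
W XOR Y = true XOR true = false
((W OR Y) IFF (W XOR Y)) IFF (W XOR Y) = false IFF false = true
Y XOR W = true XOR true = false
W XOR Y = true XOR true = false
Y IFF W = true IFF true = true
(W XOR Y) IFF (Y IFF W) = false IFF true = false
(Y XOR W) IFF ((W XOR Y) IFF (Y IFF W)) = false IFF false = true
(((W OR Y) IFF (W XOR Y)) IFF (W XOR Y)) XOR ((Y XOR W) IFF ((W XOR Y) IFF (Y IFF W))) = true XOR true = false
W XOR Y = true XOR true = false
Y XOR W = true XOR true = false
(W XOR Y) XOR (Y XOR W) = false XOR false = false
Y XOR W = true XOR true = false
(Y XOR W) XOR Y = false XOR true = true
NOT ((Y XOR W) XOR Y) = NOT true = false
((W XOR Y) XOR (Y XOR W)) XOR NOT ((Y XOR W) XOR Y) = false XOR false = false
NOT (((W XOR Y) XOR (Y XOR W)) XOR NOT ((Y XOR W) XOR Y)) = NOT false = true
NOT NOT (((W XOR Y) XOR (Y XOR W)) XOR NOT ((Y XOR W) XOR Y)) = NOT true = false
((((W OR Y) IFF (W XOR Y)) IFF (W XOR Y)) XOR ((Y XOR W) IFF ((W XOR Y) IFF (Y IFF W)))) XOR NOT NOT (((W XOR Y) XOR (Y XOR W)) XOR NOT ((Y XOR W) XOR Y)) = false XOR false = false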